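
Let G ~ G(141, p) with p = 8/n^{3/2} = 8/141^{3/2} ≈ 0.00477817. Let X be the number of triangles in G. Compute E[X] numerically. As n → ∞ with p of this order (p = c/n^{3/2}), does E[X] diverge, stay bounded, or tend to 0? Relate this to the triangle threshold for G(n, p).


Number of potential triangles: C(141, 3) = 457310.
Each occurs with probability p³ ≈ (0.00477817)³ ≈ 1.09089752e-07.
By linearity: E[X] = C(141, 3)·p³ ≈ 457310 · 1.09089752e-07 ≈ 0.049888.
Since α = 3/2 > 1, p = c/n^{3/2} = o(1/n) is below the triangle threshold p ~ 1/n. Asymptotically E[X] ~ (c³/6)·n^{3(1−α)} = (8³/6)·n^{-1.5} → 0, so by Markov's inequality G has no triangles w.h.p.

E[X] ≈ 0.049888; in regime p = Θ(1/n^{3/2}) E[X] tends to 0 (below the triangle threshold p ~ 1/n).


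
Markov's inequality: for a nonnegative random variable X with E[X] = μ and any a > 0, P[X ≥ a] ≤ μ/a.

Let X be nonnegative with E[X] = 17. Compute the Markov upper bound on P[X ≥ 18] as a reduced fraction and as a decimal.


μ = E[X] = 17, a = 18.
Markov: P[X ≥ 18] ≤ μ/a = (17)/18 = 17/18.
Numerically: ≈ 0.944.
(Since a = 18 > μ = 17.000, the bound 17/18 is < 1 and informative.)

P[X ≥ 18] ≤ 17/18 ≈ 0.944.


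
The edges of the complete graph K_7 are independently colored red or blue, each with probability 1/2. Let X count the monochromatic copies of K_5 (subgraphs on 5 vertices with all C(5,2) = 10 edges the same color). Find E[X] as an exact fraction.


Let X = Σ_S X_S over the C(7, 5) = 21 subsets S of size 5, where X_S = 1 if the K_5 on S is monochromatic.
For a fixed S, the K_5 on S has C(5, 2) = 10 edges. P[all 10 edges red] = (1/2)^10, and likewise for blue, so P[monochromatic] = 2·(1/2)^10 = 2^{1 − 10} = 1/512.
By linearity: E[X] = C(7, 5) · 2^{1 − 10} = 21 · 1/512 = 21/512.
Numerically: E[X] ≈ 0.0410.

E[X] = C(7,5)·2^(1−C(5,2)) = 21/512 ≈ 0.0410.


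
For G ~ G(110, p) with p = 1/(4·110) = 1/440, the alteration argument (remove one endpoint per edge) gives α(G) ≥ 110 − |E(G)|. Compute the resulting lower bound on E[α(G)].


E[|E(G)|] = C(110, 2)·p = 5995 · (1/440) = 109/8.
E[α(G)] ≥ n − E[|E(G)|] = 110 − 109/8 = 771/8.
Numerically: ≈ 96.375.
(This is only a lower bound; the true E[α(G)] may be larger.)

E[α(G)] ≥ 771/8 ≈ 96.375.


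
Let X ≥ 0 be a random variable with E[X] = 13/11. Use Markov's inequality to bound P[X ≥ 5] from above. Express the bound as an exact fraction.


μ = E[X] = 13/11, a = 5.
Markov: P[X ≥ 5] ≤ μ/a = (13/11)/5 = 13/55.
Numerically: ≈ 0.236364.
(Since a = 5 > μ = 1.181818, the bound 13/55 is < 1 and informative.)

P[X ≥ 5] ≤ 13/55 ≈ 0.236364.


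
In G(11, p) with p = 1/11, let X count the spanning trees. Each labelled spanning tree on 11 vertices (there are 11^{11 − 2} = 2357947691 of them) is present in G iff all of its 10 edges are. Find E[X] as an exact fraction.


K_11 has 11^{11 − 2} = 2357947691 labelled spanning trees.
For each such spanning tree H, let X_H = 1 if all 10 edges of H are present in G. Then P[X_H = 1] = p^{10} = (1/11)^{10} = 1/25937424601.
By linearity: E[X] = Σ_H E[X_H] = 2357947691 · p^{10} = 2357947691 · 1/25937424601 = 1/11.
Numerically: E[X] ≈ 0.0909091.

E[X] = 2357947691 · (1/11)^{10} = 1/11 ≈ 0.0909091.


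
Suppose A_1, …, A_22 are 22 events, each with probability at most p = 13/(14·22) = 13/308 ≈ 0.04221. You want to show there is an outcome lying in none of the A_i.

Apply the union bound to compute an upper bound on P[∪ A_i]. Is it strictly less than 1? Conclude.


Union bound: P[∪_{i=1}^{22} A_i] ≤ Σ_i P[A_i] ≤ 22·p = 22·(13/308) = 13/14.
Numerically: 13/14 ≈ 0.92857.
Is 13/14 < 1? YES.
Since P[∪ A_i] ≤ 13/14 < 1, the complement has P[∩ A_i^c] ≥ 1 − 13/14 = 1/14 > 0, so some outcome avoids every A_i.

22·p = 13/14 ≈ 0.92857; existence CERTIFIED by the union bound.


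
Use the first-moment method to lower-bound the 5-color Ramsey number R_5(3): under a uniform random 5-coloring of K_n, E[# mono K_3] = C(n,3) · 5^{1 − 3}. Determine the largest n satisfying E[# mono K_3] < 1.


We need C(n, 3) · 5^{1 − 3} < 1, i.e. C(n, 3) < 5^{3 − 1} = 25.
Check values of n near the boundary:
  n = 3: C(3, 3) = 1; 1 < 25? YES
  n = 4: C(4, 3) = 4; 4 < 25? YES
  n = 5: C(5, 3) = 10; 10 < 25? YES
  n = 6: C(6, 3) = 20; 20 < 25? YES
  n = 7: C(7, 3) = 35; 35 < 25? NO
The largest n with C(n, 3) < 25 is n = 6 (where E[X] = 4/5 ≈ 0.80000). Hence R_5(3) > 6, i.e. R_5(3) ≥ 7.

Largest n = 6; hence R_5(3) > 6.


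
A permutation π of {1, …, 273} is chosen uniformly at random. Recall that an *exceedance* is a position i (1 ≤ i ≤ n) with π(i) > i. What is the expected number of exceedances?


Write X = Σ_{i=1}^{273} X_i, where X_i = 1_{π(i) > i}.
For each fixed i, π(i) is uniform over {1, …, 273} (marginal of a uniform permutation), so P[π(i) > i] = (n − i)/n. Summing: Σ_{i=1}^{273} (n − i)/n = (0 + 1 + … + 272)/273 = 273(273 − 1)/(2·273) = (273 − 1)/2.
Hence E[X] = Σ_{i=1}^{273} (273 − i)/273 = 136 ≈ 136.000.

E[X] = 136 = 136.000.


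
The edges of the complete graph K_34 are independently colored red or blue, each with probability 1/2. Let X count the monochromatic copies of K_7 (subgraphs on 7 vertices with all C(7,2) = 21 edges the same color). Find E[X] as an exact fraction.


Let X = Σ_S X_S over the C(34, 7) = 5379616 subsets S of size 7, where X_S = 1 if the K_7 on S is monochromatic.
For a fixed S, the K_7 on S has C(7, 2) = 21 edges. P[all 21 edges red] = (1/2)^21, and likewise for blue, so P[monochromatic] = 2·(1/2)^21 = 2^{1 − 21} = 1/1048576.
Summing: E[X] = C(34, 7) · 2^{1 − 21} = 5379616 · 1/1048576 = 168113/32768.
Numerically: E[X] ≈ 5.13040.

E[X] = C(34,7)·2^(1−C(7,2)) = 168113/32768 ≈ 5.13040.


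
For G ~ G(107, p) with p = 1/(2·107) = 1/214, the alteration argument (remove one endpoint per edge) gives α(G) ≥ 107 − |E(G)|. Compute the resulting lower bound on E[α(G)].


E[|E(G)|] = C(107, 2)·p = 5671 · (1/214) = 53/2.
E[α(G)] ≥ n − E[|E(G)|] = 107 − 53/2 = 161/2.
Numerically: ≈ 80.50000.
(This is only a lower bound; the true E[α(G)] may be larger.)

E[α(G)] ≥ 161/2 ≈ 80.50000.


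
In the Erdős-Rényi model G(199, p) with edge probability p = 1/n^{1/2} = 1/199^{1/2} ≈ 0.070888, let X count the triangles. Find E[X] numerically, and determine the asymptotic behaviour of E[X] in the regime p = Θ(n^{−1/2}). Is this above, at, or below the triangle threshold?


Number of potential triangles: C(199, 3) = 1293699.
Each occurs with probability p³ ≈ (0.070888)³ ≈ 3.5622171e-04.
By linearity: E[X] = C(199, 3)·p³ ≈ 1293699 · 3.5622171e-04 ≈ 460.84367.
Since α = 1/2 < 1, p = c/n^{1/2} ≫ 1/n is above the triangle threshold p ~ 1/n. Asymptotically E[X] ~ (c³/6)·n^{3(1−α)} = (1³/6)·n^{1.5} → ∞; triangles are abundant w.h.p.

E[X] ≈ 460.84367; in regime p = Θ(1/n^{1/2}) E[X] diverges (above the triangle threshold p ~ 1/n).


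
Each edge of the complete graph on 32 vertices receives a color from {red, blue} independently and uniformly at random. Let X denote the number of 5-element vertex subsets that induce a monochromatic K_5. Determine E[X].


Let X = Σ_S X_S over the C(32, 5) = 201376 subsets S of size 5, where X_S = 1 if the K_5 on S is monochromatic.
For a fixed S, the K_5 on S has C(5, 2) = 10 edges. P[all 10 edges red] = (1/2)^10, and likewise for blue, so P[monochromatic] = 2·(1/2)^10 = 2^{1 − 10} = 1/512.
By linearity: E[X] = C(32, 5) · 2^{1 − 10} = 201376 · 1/512 = 6293/16.
Numerically: E[X] ≈ 393.3125.

E[X] = C(32,5)·2^(1−C(5,2)) = 6293/16 ≈ 393.3125.


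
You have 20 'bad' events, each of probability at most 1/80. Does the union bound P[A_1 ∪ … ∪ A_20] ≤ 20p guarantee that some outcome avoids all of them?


Union bound: P[∪_{i=1}^{20} A_i] ≤ Σ_i P[A_i] ≤ 20·p = 20·(1/80) = 1/4.
Numerically: 1/4 ≈ 0.2500000.
Is 1/4 < 1? YES.
Since P[∪ A_i] ≤ 1/4 < 1, the complement has P[∩ A_i^c] ≥ 1 − 1/4 = 3/4 > 0, so some outcome avoids every A_i.

20·p = 1/4 ≈ 0.2500000; existence CERTIFIED by the union bound.


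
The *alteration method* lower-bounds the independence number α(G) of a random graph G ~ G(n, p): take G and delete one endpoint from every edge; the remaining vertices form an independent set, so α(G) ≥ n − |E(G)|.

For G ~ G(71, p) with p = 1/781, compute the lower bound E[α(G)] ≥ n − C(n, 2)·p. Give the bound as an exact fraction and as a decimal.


E[|E(G)|] = C(71, 2)·p = 2485 · (1/781) = 35/11.
E[α(G)] ≥ n − E[|E(G)|] = 71 − 35/11 = 746/11.
Numerically: ≈ 67.818.
(This is only a lower bound; the true E[α(G)] may be larger.)

E[α(G)] ≥ 746/11 ≈ 67.818.


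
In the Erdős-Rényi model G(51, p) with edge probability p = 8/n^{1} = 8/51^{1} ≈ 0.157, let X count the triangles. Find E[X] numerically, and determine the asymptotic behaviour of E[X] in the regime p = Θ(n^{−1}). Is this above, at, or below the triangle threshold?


Number of potential triangles: C(51, 3) = 20825.
Each occurs with probability p³ ≈ (0.157)³ ≈ 3.85975e-03.
By linearity: E[X] = C(51, 3)·p³ ≈ 20825 · 3.85975e-03 ≈ 80.379.
Here α = 1, so p = 8/n is exactly at the triangle threshold p ~ 1/n. Asymptotically E[X] → c³/6 = 8³/6 = 256/3 ≈ 85.333, a bounded constant. In this regime the triangle count is asymptotically Poisson(c³/6).

E[X] ≈ 80.379; in regime p = Θ(1/n^{1}) E[X] stays bounded (at the triangle threshold p ~ 1/n).


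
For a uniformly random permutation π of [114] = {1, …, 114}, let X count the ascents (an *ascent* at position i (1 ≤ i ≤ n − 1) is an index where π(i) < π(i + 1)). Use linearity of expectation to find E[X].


Write X = Σ X_I over i = 1, …, 113, with X_I the indicator of one ascent.
There are 113 indicators.
For each fixed i, the pair (π(i), π(i+1)) is a uniformly random ordered pair of distinct values from {1, …, 114}; by symmetry P[π(i) < π(i+1)] = 1/2.
By linearity: E[X] = 113 · (1/2) = (114 − 1) · (1/2) = 113/2 ≈ 56.500.

E[X] = 113/2 = 56.500.


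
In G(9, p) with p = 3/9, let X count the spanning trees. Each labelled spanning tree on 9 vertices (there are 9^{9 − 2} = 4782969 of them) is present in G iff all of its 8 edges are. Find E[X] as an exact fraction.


K_9 has 9^{9 − 2} = 4782969 labelled spanning trees.
For each such spanning tree H, let X_H = 1 if all 8 edges of H are present in G. Then P[X_H = 1] = p^{8} = (1/3)^{8} = 1/6561.
Summing the indicators: E[X] = Σ_H E[X_H] = 4782969 · p^{8} = 4782969 · 1/6561 = 729.
Numerically: E[X] ≈ 729.

E[X] = 4782969 · (1/3)^{8} = 729 ≈ 729.


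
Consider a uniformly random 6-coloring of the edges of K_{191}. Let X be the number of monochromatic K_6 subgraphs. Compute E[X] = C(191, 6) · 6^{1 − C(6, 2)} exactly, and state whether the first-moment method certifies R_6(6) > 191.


E[X] = C(191, 6) · 6^{1 − 15} = 62291483793 · 6^{−14} = 62291483793/78364164096.
As a reduced fraction: E[X] = 6921275977/8707129344 ≈ 0.7949.
Is E[X] < 1? YES.
Since E[X] < 1, there exists a 6-coloring of K_{191} with no monochromatic K_6; hence R_6(6) > 191.

E[X] = 6921275977/8707129344 ≈ 0.7949; E[X] < 1, so R_6(6) > 191.


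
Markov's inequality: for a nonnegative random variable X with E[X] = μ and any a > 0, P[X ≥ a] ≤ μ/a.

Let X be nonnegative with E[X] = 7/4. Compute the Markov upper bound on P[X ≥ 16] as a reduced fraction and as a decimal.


μ = E[X] = 7/4, a = 16.
Markov: P[X ≥ 16] ≤ μ/a = (7/4)/16 = 7/64.
Numerically: ≈ 0.109.
(Since a = 16 > μ = 1.750, the bound 7/64 is < 1 and informative.)

P[X ≥ 16] ≤ 7/64 ≈ 0.109.


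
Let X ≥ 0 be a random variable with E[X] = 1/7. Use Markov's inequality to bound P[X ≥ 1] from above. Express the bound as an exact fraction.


μ = E[X] = 1/7, a = 1.
Markov: P[X ≥ 1] ≤ μ/a = (1/7)/1 = 1/7.
Numerically: ≈ 0.1429.
(Since a = 1 > μ = 0.1429, the bound 1/7 is < 1 and informative.)

P[X ≥ 1] ≤ 1/7 ≈ 0.1429.


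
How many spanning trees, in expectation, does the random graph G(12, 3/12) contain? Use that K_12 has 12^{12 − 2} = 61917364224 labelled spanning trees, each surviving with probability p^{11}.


K_12 has 12^{12 − 2} = 61917364224 labelled spanning trees.
For each such spanning tree H, let X_H = 1 if all 11 edges of H are present in G. Then P[X_H = 1] = p^{11} = (1/4)^{11} = 1/4194304.
By linearity: E[X] = Σ_H E[X_H] = 61917364224 · p^{11} = 61917364224 · 1/4194304 = 59049/4.
Numerically: E[X] ≈ 14762.2.

E[X] = 61917364224 · (1/4)^{11} = 59049/4 ≈ 14762.2.


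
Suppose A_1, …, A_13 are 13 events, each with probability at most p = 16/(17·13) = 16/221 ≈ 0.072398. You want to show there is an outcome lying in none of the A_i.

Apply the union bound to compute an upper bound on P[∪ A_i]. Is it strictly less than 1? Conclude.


Union bound: P[∪_{i=1}^{13} A_i] ≤ Σ_i P[A_i] ≤ 13·p = 13·(16/221) = 16/17.
Numerically: 16/17 ≈ 0.941176.
Is 16/17 < 1? YES.
Since P[∪ A_i] ≤ 16/17 < 1, the complement has P[∩ A_i^c] ≥ 1 − 16/17 = 1/17 > 0, so some outcome avoids every A_i.

13·p = 16/17 ≈ 0.941176; existence CERTIFIED by the union bound.


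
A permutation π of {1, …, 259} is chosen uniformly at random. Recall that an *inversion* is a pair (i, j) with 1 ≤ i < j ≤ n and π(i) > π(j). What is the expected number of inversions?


Write X = Σ X_I over the C(259, 2) = 33411 pairs i < j, with X_I the indicator of one inversion.
There are 33411 indicators.
For each fixed pair i < j, the values π(i) and π(j) are two distinct elements of {1, …, 259} in uniformly random order; by symmetry P[π(i) > π(j)] = 1/2.
By linearity: E[X] = 33411 · (1/2) = C(259, 2) · (1/2) = 33411/2 = 33411/2 ≈ 16705.500.

E[X] = 33411/2 = 16705.500.


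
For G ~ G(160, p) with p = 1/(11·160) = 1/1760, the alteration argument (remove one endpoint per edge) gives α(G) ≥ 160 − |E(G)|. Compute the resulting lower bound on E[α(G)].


E[|E(G)|] = C(160, 2)·p = 12720 · (1/1760) = 159/22.
E[α(G)] ≥ n − E[|E(G)|] = 160 − 159/22 = 3361/22.
Numerically: ≈ 152.77273.
(This is only a lower bound; the true E[α(G)] may be larger.)

E[α(G)] ≥ 3361/22 ≈ 152.77273.


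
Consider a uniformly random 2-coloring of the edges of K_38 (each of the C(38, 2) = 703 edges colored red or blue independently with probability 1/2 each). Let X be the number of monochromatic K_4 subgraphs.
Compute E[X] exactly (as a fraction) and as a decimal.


Let X = Σ_S X_S over the C(38, 4) = 73815 subsets S of size 4, where X_S = 1 if the K_4 on S is monochromatic.
For a fixed S, the K_4 on S has C(4, 2) = 6 edges. P[all 6 edges red] = (1/2)^6, and likewise for blue, so P[monochromatic] = 2·(1/2)^6 = 2^{1 − 6} = 1/32.
By linearity of expectation: E[X] = C(38, 4) · 2^{1 − 6} = 73815 · 1/32 = 73815/32.
Numerically: E[X] ≈ 2306.719.

E[X] = C(38,4)·2^(1−C(4,2)) = 73815/32 ≈ 2306.719.


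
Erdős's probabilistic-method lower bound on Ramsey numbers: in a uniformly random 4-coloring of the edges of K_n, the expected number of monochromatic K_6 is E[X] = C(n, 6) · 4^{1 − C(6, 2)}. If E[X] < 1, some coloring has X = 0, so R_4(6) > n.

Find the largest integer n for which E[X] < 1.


We need C(n, 6) · 4^{1 − 15} < 1, i.e. C(n, 6) < 4^{15 − 1} = 268435456.
Check values of n near the boundary:
  n = 72: C(72, 6) = 156238908; 156238908 < 268435456? YES
  n = 73: C(73, 6) = 170230452; 170230452 < 268435456? YES
  n = 74: C(74, 6) = 185250786; 185250786 < 268435456? YES
  n = 75: C(75, 6) = 201359550; 201359550 < 268435456? YES
  n = 76: C(76, 6) = 218618940; 218618940 < 268435456? YES
  n = 77: C(77, 6) = 237093780; 237093780 < 268435456? YES
  n = 78: C(78, 6) = 256851595; 256851595 < 268435456? YES
  n = 79: C(79, 6) = 277962685; 277962685 < 268435456? NO
  n = 80: C(80, 6) = 300500200; 300500200 < 268435456? NO
The largest n with C(n, 6) < 268435456 is n = 78 (where E[X] = 256851595/268435456 ≈ 0.9568). Hence R_4(6) > 78, i.e. R_4(6) ≥ 79.

Largest n = 78; hence R_4(6) > 78.


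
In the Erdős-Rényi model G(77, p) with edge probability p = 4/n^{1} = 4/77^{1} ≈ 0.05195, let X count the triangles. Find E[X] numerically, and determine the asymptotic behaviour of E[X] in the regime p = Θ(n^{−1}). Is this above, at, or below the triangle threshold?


Number of potential triangles: C(77, 3) = 73150.
Each occurs with probability p³ ≈ (0.05195)³ ≈ 1.401870e-04.
By linearity: E[X] = C(77, 3)·p³ ≈ 73150 · 1.401870e-04 ≈ 10.2547.
Here α = 1, so p = 4/n is exactly at the triangle threshold p ~ 1/n. Asymptotically E[X] → c³/6 = 4³/6 = 32/3 ≈ 10.6667, a bounded constant. In this regime the triangle count is asymptotically Poisson(c³/6).

E[X] ≈ 10.2547; in regime p = Θ(1/n^{1}) E[X] stays bounded (at the triangle threshold p ~ 1/n).


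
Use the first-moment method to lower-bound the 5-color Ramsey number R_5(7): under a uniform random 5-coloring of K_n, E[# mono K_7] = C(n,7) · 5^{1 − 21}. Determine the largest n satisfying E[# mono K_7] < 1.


We need C(n, 7) · 5^{1 − 21} < 1, i.e. C(n, 7) < 5^{21 − 1} = 95367431640625.
Check values of n near the boundary:
  n = 333: C(333, 7) = 84549532139028; 84549532139028 < 95367431640625? YES
  n = 334: C(334, 7) = 86359460961576; 86359460961576 < 95367431640625? YES
  n = 335: C(335, 7) = 88202498238195; 88202498238195 < 95367431640625? YES
  n = 336: C(336, 7) = 90079147136880; 90079147136880 < 95367431640625? YES
  n = 337: C(337, 7) = 91989916924632; 91989916924632 < 95367431640625? YES
  n = 338: C(338, 7) = 93935323022736; 93935323022736 < 95367431640625? YES
  n = 339: C(339, 7) = 95915887062372; 95915887062372 < 95367431640625? NO
  n = 340: C(340, 7) = 97932136940560; 97932136940560 < 95367431640625? NO
The largest n with C(n, 7) < 95367431640625 is n = 338 (where E[X] = 93935323022736/95367431640625 ≈ 0.984983). Hence R_5(7) > 338, i.e. R_5(7) ≥ 339.

Largest n = 338; hence R_5(7) > 338.


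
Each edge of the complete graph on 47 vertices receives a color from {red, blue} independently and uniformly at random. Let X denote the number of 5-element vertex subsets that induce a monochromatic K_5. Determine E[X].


Let X = Σ_S X_S over the C(47, 5) = 1533939 subsets S of size 5, where X_S = 1 if the K_5 on S is monochromatic.
For a fixed S, the K_5 on S has C(5, 2) = 10 edges. P[all 10 edges red] = (1/2)^10, and likewise for blue, so P[monochromatic] = 2·(1/2)^10 = 2^{1 − 10} = 1/512.
By linearity of expectation: E[X] = C(47, 5) · 2^{1 − 10} = 1533939 · 1/512 = 1533939/512.
Numerically: E[X] ≈ 2995.97461.

E[X] = C(47,5)·2^(1−C(5,2)) = 1533939/512 ≈ 2995.97461.


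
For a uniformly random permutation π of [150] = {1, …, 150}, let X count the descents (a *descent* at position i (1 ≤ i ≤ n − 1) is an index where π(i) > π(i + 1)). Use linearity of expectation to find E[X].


Write X = Σ X_I over i = 1, …, 149, with X_I the indicator of one descent.
There are 149 indicators.
For each fixed i, the pair (π(i), π(i+1)) is a uniformly random ordered pair of distinct values from {1, …, 150}; by symmetry P[π(i) > π(i+1)] = 1/2.
By linearity: E[X] = 149 · (1/2) = (150 − 1) · (1/2) = 149/2 ≈ 74.50000.

E[X] = 149/2 = 74.50000.


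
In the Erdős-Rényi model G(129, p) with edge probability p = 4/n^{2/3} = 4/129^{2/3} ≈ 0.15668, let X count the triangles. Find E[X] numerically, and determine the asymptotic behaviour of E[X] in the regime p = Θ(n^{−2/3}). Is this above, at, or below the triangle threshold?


Number of potential triangles: C(129, 3) = 349504.
Each occurs with probability p³ ≈ (0.15668)³ ≈ 3.8459227e-03.
By linearity: E[X] = C(129, 3)·p³ ≈ 349504 · 3.8459227e-03 ≈ 1344.16537.
Since α = 2/3 < 1, p = c/n^{2/3} ≫ 1/n is above the triangle threshold p ~ 1/n. Asymptotically E[X] ~ (c³/6)·n^{3(1−α)} = (4³/6)·n^{1} → ∞; triangles are abundant w.h.p.

E[X] ≈ 1344.16537; in regime p = Θ(1/n^{2/3}) E[X] diverges (above the triangle threshold p ~ 1/n).


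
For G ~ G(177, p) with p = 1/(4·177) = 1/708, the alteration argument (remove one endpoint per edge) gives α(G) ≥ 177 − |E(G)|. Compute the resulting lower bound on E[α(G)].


E[|E(G)|] = C(177, 2)·p = 15576 · (1/708) = 22.
E[α(G)] ≥ n − E[|E(G)|] = 177 − 22 = 155.
Numerically: ≈ 155.0000.
(This is only a lower bound; the true E[α(G)] may be larger.)

E[α(G)] ≥ 155 ≈ 155.0000.


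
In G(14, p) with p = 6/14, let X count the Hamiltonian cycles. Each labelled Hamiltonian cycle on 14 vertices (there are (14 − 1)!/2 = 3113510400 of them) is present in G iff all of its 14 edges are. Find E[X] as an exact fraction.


K_14 has (14 − 1)!/2 = 3113510400 labelled Hamiltonian cycles.
For each such Hamiltonian cycle H, let X_H = 1 if all 14 edges of H are present in G. Then P[X_H = 1] = p^{14} = (3/7)^{14} = 4782969/678223072849.
By linearity of expectation: E[X] = Σ_H E[X_H] = 3113510400 · p^{14} = 3113510400 · 4782969/678223072849 = 2127403389196800/96889010407.
Numerically: E[X] ≈ 2.196e+04.

E[X] = 3113510400 · (3/7)^{14} = 2127403389196800/96889010407 ≈ 2.196e+04.


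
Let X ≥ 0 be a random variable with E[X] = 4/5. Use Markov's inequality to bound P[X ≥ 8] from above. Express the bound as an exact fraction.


μ = E[X] = 4/5, a = 8.
Markov: P[X ≥ 8] ≤ μ/a = (4/5)/8 = 1/10.
Numerically: ≈ 0.100000.
(Since a = 8 > μ = 0.800000, the bound 1/10 is < 1 and informative.)

P[X ≥ 8] ≤ 1/10 ≈ 0.100000.


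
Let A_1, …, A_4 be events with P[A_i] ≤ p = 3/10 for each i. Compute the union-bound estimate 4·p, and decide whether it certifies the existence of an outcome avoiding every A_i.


Union bound: P[∪_{i=1}^{4} A_i] ≤ Σ_i P[A_i] ≤ 4·p = 4·(3/10) = 6/5.
Numerically: 6/5 ≈ 1.200.
Is 6/5 < 1? NO.
Since the bound 6/5 is ≥ 1, the union bound is uninformative here; it does NOT by itself certify existence.

4·p = 6/5 ≈ 1.200; existence NOT certified by the union bound.


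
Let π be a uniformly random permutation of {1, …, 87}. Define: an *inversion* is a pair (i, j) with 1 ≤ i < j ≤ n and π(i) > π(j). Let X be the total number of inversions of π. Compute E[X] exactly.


Write X = Σ X_I over the C(87, 2) = 3741 pairs i < j, with X_I the indicator of one inversion.
There are 3741 indicators.
For each fixed pair i < j, the values π(i) and π(j) are two distinct elements of {1, …, 87} in uniformly random order; by symmetry P[π(i) > π(j)] = 1/2.
By linearity: E[X] = 3741 · (1/2) = C(87, 2) · (1/2) = 3741/2 = 3741/2 ≈ 1870.500000.

E[X] = 3741/2 = 1870.500000.


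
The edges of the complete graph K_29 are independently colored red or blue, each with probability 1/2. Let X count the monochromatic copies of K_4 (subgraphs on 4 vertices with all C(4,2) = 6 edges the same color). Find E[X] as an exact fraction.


Let X = Σ_S X_S over the C(29, 4) = 23751 subsets S of size 4, where X_S = 1 if the K_4 on S is monochromatic.
For a fixed S, the K_4 on S has C(4, 2) = 6 edges. P[all 6 edges red] = (1/2)^6, and likewise for blue, so P[monochromatic] = 2·(1/2)^6 = 2^{1 − 6} = 1/32.
By linearity of expectation: E[X] = C(29, 4) · 2^{1 − 6} = 23751 · 1/32 = 23751/32.
Numerically: E[X] ≈ 742.218750.

E[X] = C(29,4)·2^(1−C(4,2)) = 23751/32 ≈ 742.218750.


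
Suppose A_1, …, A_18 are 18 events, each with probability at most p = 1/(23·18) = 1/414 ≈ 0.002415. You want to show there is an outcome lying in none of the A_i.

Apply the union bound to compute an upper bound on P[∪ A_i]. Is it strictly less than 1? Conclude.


Union bound: P[∪_{i=1}^{18} A_i] ≤ Σ_i P[A_i] ≤ 18·p = 18·(1/414) = 1/23.
Numerically: 1/23 ≈ 0.043478.
Is 1/23 < 1? YES.
Since P[∪ A_i] ≤ 1/23 < 1, the complement has P[∩ A_i^c] ≥ 1 − 1/23 = 22/23 > 0, so some outcome avoids every A_i.

18·p = 1/23 ≈ 0.043478; existence CERTIFIED by the union bound.


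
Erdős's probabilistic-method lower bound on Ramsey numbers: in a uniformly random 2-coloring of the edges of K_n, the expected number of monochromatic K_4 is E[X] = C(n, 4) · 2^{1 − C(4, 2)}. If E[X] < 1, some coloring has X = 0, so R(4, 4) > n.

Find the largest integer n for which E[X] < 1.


We need C(n, 4) · 2^{1 − 6} < 1, i.e. C(n, 4) < 2^{6 − 1} = 32.
Check values of n near the boundary:
  n = 5: C(5, 4) = 5; 5 < 32? YES
  n = 6: C(6, 4) = 15; 15 < 32? YES
  n = 7: C(7, 4) = 35; 35 < 32? NO
  n = 8: C(8, 4) = 70; 70 < 32? NO
  n = 9: C(9, 4) = 126; 126 < 32? NO
The largest n with C(n, 4) < 32 is n = 6 (where E[X] = 15/32 ≈ 0.4687500). Hence R(4, 4) > 6, i.e. R(4, 4) ≥ 7.

Largest n = 6; hence R(4, 4) > 6.


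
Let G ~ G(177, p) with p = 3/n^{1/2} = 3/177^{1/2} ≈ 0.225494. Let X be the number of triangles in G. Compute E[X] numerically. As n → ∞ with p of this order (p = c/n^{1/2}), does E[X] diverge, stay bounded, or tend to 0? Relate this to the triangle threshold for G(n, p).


Number of potential triangles: C(177, 3) = 908600.
Each occurs with probability p³ ≈ (0.225494)³ ≈ 1.14657869e-02.
By linearity: E[X] = C(177, 3)·p³ ≈ 908600 · 1.14657869e-02 ≈ 10417.813948.
Since α = 1/2 < 1, p = c/n^{1/2} ≫ 1/n is above the triangle threshold p ~ 1/n. Asymptotically E[X] ~ (c³/6)·n^{3(1−α)} = (3³/6)·n^{1.5} → ∞; triangles are abundant w.h.p.

E[X] ≈ 10417.813948; in regime p = Θ(1/n^{1/2}) E[X] diverges (above the triangle threshold p ~ 1/n).


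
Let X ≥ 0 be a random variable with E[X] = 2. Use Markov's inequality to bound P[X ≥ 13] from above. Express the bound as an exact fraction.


μ = E[X] = 2, a = 13.
Markov: P[X ≥ 13] ≤ μ/a = (2)/13 = 2/13.
Numerically: ≈ 0.1538.
(Since a = 13 > μ = 2.0000, the bound 2/13 is < 1 and informative.)

P[X ≥ 13] ≤ 2/13 ≈ 0.1538.


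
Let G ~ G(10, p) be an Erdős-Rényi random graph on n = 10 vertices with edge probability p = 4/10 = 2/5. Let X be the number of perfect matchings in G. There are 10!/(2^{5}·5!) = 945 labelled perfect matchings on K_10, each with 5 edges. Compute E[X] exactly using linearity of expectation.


K_10 has 10!/(2^{5}·5!) = 945 labelled perfect matchings.
For each such perfect matching H, let X_H = 1 if all 5 edges of H are present in G. Then P[X_H = 1] = p^{5} = (2/5)^{5} = 32/3125.
By linearity: E[X] = Σ_H E[X_H] = 945 · p^{5} = 945 · 32/3125 = 6048/625.
Numerically: E[X] ≈ 9.6768.

E[X] = 945 · (2/5)^{5} = 6048/625 ≈ 9.6768.


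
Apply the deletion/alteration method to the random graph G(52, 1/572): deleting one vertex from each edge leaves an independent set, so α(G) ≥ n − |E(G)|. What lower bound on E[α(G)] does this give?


E[|E(G)|] = C(52, 2)·p = 1326 · (1/572) = 51/22.
E[α(G)] ≥ n − E[|E(G)|] = 52 − 51/22 = 1093/22.
Numerically: ≈ 49.682.
(This is only a lower bound; the true E[α(G)] may be larger.)

E[α(G)] ≥ 1093/22 ≈ 49.682.


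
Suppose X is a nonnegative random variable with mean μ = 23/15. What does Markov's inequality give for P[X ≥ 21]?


μ = E[X] = 23/15, a = 21.
Markov: P[X ≥ 21] ≤ μ/a = (23/15)/21 = 23/315.
Numerically: ≈ 0.0730.
(Since a = 21 > μ = 1.5333, the bound 23/315 is < 1 and informative.)

P[X ≥ 21] ≤ 23/315 ≈ 0.0730.


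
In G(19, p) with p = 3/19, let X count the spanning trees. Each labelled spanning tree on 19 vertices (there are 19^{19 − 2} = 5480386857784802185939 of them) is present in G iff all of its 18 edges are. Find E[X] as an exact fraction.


K_19 has 19^{19 − 2} = 5480386857784802185939 labelled spanning trees.
For each such spanning tree H, let X_H = 1 if all 18 edges of H are present in G. Then P[X_H = 1] = p^{18} = (3/19)^{18} = 387420489/104127350297911241532841.
By linearity of expectation: E[X] = Σ_H E[X_H] = 5480386857784802185939 · p^{18} = 5480386857784802185939 · 387420489/104127350297911241532841 = 387420489/19.
Numerically: E[X] ≈ 2.04e+07.

E[X] = 5480386857784802185939 · (3/19)^{18} = 387420489/19 ≈ 2.04e+07.


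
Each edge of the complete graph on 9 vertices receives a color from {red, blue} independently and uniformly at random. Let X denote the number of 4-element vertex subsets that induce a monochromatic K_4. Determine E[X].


Let X = Σ_S X_S over the C(9, 4) = 126 subsets S of size 4, where X_S = 1 if the K_4 on S is monochromatic.
For a fixed S, the K_4 on S has C(4, 2) = 6 edges. P[all 6 edges red] = (1/2)^6, and likewise for blue, so P[monochromatic] = 2·(1/2)^6 = 2^{1 − 6} = 1/32.
By linearity: E[X] = C(9, 4) · 2^{1 − 6} = 126 · 1/32 = 63/16.
Numerically: E[X] ≈ 3.937500.

E[X] = C(9,4)·2^(1−C(4,2)) = 63/16 ≈ 3.937500.


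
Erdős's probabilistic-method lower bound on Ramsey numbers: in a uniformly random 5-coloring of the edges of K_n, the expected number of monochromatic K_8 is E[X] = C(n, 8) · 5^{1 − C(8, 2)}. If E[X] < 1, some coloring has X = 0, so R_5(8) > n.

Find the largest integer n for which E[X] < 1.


We need C(n, 8) · 5^{1 − 28} < 1, i.e. C(n, 8) < 5^{28 − 1} = 7450580596923828125.
Check values of n near the boundary:
  n = 860: C(860, 8) = 7182671140665308145; 7182671140665308145 < 7450580596923828125? YES
  n = 861: C(861, 8) = 7250034996615275865; 7250034996615275865 < 7450580596923828125? YES
  n = 862: C(862, 8) = 7317951015318931845; 7317951015318931845 < 7450580596923828125? YES
  n = 863: C(863, 8) = 7386423071602617757; 7386423071602617757 < 7450580596923828125? YES
  n = 864: C(864, 8) = 7455455062926006708; 7455455062926006708 < 7450580596923828125? NO
  n = 865: C(865, 8) = 7525050909487743060; 7525050909487743060 < 7450580596923828125? NO
The largest n with C(n, 8) < 7450580596923828125 is n = 863 (where E[X] = 7386423071602617757/7450580596923828125 ≈ 0.991389). Hence R_5(8) > 863, i.e. R_5(8) ≥ 864.

Largest n = 863; hence R_5(8) > 863.


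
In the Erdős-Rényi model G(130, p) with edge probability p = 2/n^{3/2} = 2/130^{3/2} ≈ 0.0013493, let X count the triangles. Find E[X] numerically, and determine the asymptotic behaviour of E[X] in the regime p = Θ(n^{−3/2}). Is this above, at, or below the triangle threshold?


Number of potential triangles: C(130, 3) = 357760.
Each occurs with probability p³ ≈ (0.0013493)³ ≈ 2.4566591e-09.
By linearity: E[X] = C(130, 3)·p³ ≈ 357760 · 2.4566591e-09 ≈ 0.00088.
Since α = 3/2 > 1, p = c/n^{3/2} = o(1/n) is below the triangle threshold p ~ 1/n. Asymptotically E[X] ~ (c³/6)·n^{3(1−α)} = (2³/6)·n^{-1.5} → 0, so by Markov's inequality G has no triangles w.h.p.

E[X] ≈ 0.00088; in regime p = Θ(1/n^{3/2}) E[X] tends to 0 (below the triangle threshold p ~ 1/n).


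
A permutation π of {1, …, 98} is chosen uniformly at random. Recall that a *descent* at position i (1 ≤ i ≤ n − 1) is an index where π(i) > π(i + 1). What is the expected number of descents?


Write X = Σ X_I over i = 1, …, 97, with X_I the indicator of one descent.
There are 97 indicators.
For each fixed i, the pair (π(i), π(i+1)) is a uniformly random ordered pair of distinct values from {1, …, 98}; by symmetry P[π(i) > π(i+1)] = 1/2.
By linearity: E[X] = 97 · (1/2) = (98 − 1) · (1/2) = 97/2 ≈ 48.500000.

E[X] = 97/2 = 48.500000.


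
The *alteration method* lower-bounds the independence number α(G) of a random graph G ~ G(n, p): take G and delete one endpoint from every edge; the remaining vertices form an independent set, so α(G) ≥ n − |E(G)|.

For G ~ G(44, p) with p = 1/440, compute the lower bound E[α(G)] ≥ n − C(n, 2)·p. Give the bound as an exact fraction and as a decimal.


E[|E(G)|] = C(44, 2)·p = 946 · (1/440) = 43/20.
E[α(G)] ≥ n − E[|E(G)|] = 44 − 43/20 = 837/20.
Numerically: ≈ 41.850000.
(This is only a lower bound; the true E[α(G)] may be larger.)

E[α(G)] ≥ 837/20 ≈ 41.850000.


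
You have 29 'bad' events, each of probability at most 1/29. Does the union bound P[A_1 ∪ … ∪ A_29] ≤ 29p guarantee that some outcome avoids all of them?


Union bound: P[∪_{i=1}^{29} A_i] ≤ Σ_i P[A_i] ≤ 29·p = 29·(1/29) = 1.
Numerically: 1 ≈ 1.00000.
Is 1 < 1? NO.
Since the bound 1 is ≥ 1, the union bound is uninformative here; it does NOT by itself certify existence.

29·p = 1 ≈ 1.00000; existence NOT certified by the union bound.


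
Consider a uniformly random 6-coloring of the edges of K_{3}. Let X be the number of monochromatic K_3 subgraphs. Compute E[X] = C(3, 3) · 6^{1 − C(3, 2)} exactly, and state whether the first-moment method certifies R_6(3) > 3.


E[X] = C(3, 3) · 6^{1 − 3} = 1 · 6^{−2} = 1/36.
As a reduced fraction: E[X] = 1/36 ≈ 0.028.
Is E[X] < 1? YES.
Since E[X] < 1, there exists a 6-coloring of K_{3} with no monochromatic K_3; hence R_6(3) > 3.

E[X] = 1/36 ≈ 0.028; E[X] < 1, so R_6(3) > 3.


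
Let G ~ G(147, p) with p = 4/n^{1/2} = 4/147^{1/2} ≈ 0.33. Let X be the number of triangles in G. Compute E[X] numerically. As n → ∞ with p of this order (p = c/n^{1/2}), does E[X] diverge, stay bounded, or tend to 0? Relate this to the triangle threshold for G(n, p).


Number of potential triangles: C(147, 3) = 518665.
Each occurs with probability p³ ≈ (0.33)³ ≈ 3.59091e-02.
By linearity: E[X] = C(147, 3)·p³ ≈ 518665 · 3.59091e-02 ≈ 18624.770.
Since α = 1/2 < 1, p = c/n^{1/2} ≫ 1/n is above the triangle threshold p ~ 1/n. Asymptotically E[X] ~ (c³/6)·n^{3(1−α)} = (4³/6)·n^{1.5} → ∞; triangles are abundant w.h.p.

E[X] ≈ 18624.770; in regime p = Θ(1/n^{1/2}) E[X] diverges (above the triangle threshold p ~ 1/n).


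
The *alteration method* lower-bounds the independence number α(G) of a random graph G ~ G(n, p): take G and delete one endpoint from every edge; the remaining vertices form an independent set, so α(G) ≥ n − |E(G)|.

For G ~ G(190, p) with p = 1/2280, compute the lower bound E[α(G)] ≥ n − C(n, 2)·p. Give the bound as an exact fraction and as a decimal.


E[|E(G)|] = C(190, 2)·p = 17955 · (1/2280) = 63/8.
E[α(G)] ≥ n − E[|E(G)|] = 190 − 63/8 = 1457/8.
Numerically: ≈ 182.125.
(This is only a lower bound; the true E[α(G)] may be larger.)

E[α(G)] ≥ 1457/8 ≈ 182.125.


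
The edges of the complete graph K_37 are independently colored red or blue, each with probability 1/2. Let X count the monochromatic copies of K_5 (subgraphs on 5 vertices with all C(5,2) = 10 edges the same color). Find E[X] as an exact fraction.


Let X = Σ_S X_S over the C(37, 5) = 435897 subsets S of size 5, where X_S = 1 if the K_5 on S is monochromatic.
For a fixed S, the K_5 on S has C(5, 2) = 10 edges. P[all 10 edges red] = (1/2)^10, and likewise for blue, so P[monochromatic] = 2·(1/2)^10 = 2^{1 − 10} = 1/512.
Summing: E[X] = C(37, 5) · 2^{1 − 10} = 435897 · 1/512 = 435897/512.
Numerically: E[X] ≈ 851.3613.

E[X] = C(37,5)·2^(1−C(5,2)) = 435897/512 ≈ 851.3613.


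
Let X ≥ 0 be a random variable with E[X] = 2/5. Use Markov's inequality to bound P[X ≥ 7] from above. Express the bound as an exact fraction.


μ = E[X] = 2/5, a = 7.
Markov: P[X ≥ 7] ≤ μ/a = (2/5)/7 = 2/35.
Numerically: ≈ 0.0571.
(Since a = 7 > μ = 0.4000, the bound 2/35 is < 1 and informative.)

P[X ≥ 7] ≤ 2/35 ≈ 0.0571.


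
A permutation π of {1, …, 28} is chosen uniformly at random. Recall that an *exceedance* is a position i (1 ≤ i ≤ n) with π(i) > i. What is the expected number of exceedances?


Write X = Σ_{i=1}^{28} X_i, where X_i = 1_{π(i) > i}.
For each fixed i, π(i) is uniform over {1, …, 28} (marginal of a uniform permutation), so P[π(i) > i] = (n − i)/n. Summing: Σ_{i=1}^{28} (n − i)/n = (0 + 1 + … + 27)/28 = 28(28 − 1)/(2·28) = (28 − 1)/2.
Hence E[X] = Σ_{i=1}^{28} (28 − i)/28 = 27/2 ≈ 13.50000.

E[X] = 27/2 = 13.50000.


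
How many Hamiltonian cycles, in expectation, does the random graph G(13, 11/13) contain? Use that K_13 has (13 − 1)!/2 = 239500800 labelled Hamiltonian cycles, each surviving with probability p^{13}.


K_13 has (13 − 1)!/2 = 239500800 labelled Hamiltonian cycles.
For each such Hamiltonian cycle H, let X_H = 1 if all 13 edges of H are present in G. Then P[X_H = 1] = p^{13} = (11/13)^{13} = 34522712143931/302875106592253.
By linearity of expectation: E[X] = Σ_H E[X_H] = 239500800 · p^{13} = 239500800 · 34522712143931/302875106592253 = 8268217176641189644800/302875106592253.
Numerically: E[X] ≈ 2.72991e+07.

E[X] = 239500800 · (11/13)^{13} = 8268217176641189644800/302875106592253 ≈ 2.72991e+07.


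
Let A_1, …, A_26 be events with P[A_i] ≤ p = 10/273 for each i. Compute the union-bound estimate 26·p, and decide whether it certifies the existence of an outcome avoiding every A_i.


Union bound: P[∪_{i=1}^{26} A_i] ≤ Σ_i P[A_i] ≤ 26·p = 26·(10/273) = 20/21.
Numerically: 20/21 ≈ 0.9523810.
Is 20/21 < 1? YES.
Since P[∪ A_i] ≤ 20/21 < 1, the complement has P[∩ A_i^c] ≥ 1 − 20/21 = 1/21 > 0, so some outcome avoids every A_i.

26·p = 20/21 ≈ 0.9523810; existence CERTIFIED by the union bound.


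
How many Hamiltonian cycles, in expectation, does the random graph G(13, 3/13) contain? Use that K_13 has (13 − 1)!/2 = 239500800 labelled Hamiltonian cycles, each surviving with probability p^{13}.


K_13 has (13 − 1)!/2 = 239500800 labelled Hamiltonian cycles.
For each such Hamiltonian cycle H, let X_H = 1 if all 13 edges of H are present in G. Then P[X_H = 1] = p^{13} = (3/13)^{13} = 1594323/302875106592253.
By linearity: E[X] = Σ_H E[X_H] = 239500800 · p^{13} = 239500800 · 1594323/302875106592253 = 381841633958400/302875106592253.
Numerically: E[X] ≈ 1.261.

E[X] = 239500800 · (3/13)^{13} = 381841633958400/302875106592253 ≈ 1.261.


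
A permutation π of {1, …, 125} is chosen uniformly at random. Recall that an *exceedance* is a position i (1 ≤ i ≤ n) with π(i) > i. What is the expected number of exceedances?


Write X = Σ_{i=1}^{125} X_i, where X_i = 1_{π(i) > i}.
For each fixed i, π(i) is uniform over {1, …, 125} (marginal of a uniform permutation), so P[π(i) > i] = (n − i)/n. Summing: Σ_{i=1}^{125} (n − i)/n = (0 + 1 + … + 124)/125 = 125(125 − 1)/(2·125) = (125 − 1)/2.
Hence E[X] = Σ_{i=1}^{125} (125 − i)/125 = 62 ≈ 62.000000.

E[X] = 62 = 62.000000.


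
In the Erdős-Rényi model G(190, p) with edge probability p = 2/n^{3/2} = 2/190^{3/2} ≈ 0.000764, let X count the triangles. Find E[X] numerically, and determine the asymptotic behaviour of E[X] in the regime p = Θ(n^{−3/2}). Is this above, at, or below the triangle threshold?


Number of potential triangles: C(190, 3) = 1125180.
Each occurs with probability p³ ≈ (0.000764)³ ≈ 4.45347e-10.
By linearity: E[X] = C(190, 3)·p³ ≈ 1125180 · 4.45347e-10 ≈ 0.001.
Since α = 3/2 > 1, p = c/n^{3/2} = o(1/n) is below the triangle threshold p ~ 1/n. Asymptotically E[X] ~ (c³/6)·n^{3(1−α)} = (2³/6)·n^{-1.5} → 0, so by Markov's inequality G has no triangles w.h.p.

E[X] ≈ 0.001; in regime p = Θ(1/n^{3/2}) E[X] tends to 0 (below the triangle threshold p ~ 1/n).


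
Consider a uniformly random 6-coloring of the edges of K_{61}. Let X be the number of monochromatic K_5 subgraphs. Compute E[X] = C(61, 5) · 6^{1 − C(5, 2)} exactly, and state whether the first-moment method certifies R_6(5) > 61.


E[X] = C(61, 5) · 6^{1 − 10} = 5949147 · 6^{−9} = 5949147/10077696.
As a reduced fraction: E[X] = 1983049/3359232 ≈ 0.590328.
Is E[X] < 1? YES.
Since E[X] < 1, there exists a 6-coloring of K_{61} with no monochromatic K_5; hence R_6(5) > 61.

E[X] = 1983049/3359232 ≈ 0.590328; E[X] < 1, so R_6(5) > 61.


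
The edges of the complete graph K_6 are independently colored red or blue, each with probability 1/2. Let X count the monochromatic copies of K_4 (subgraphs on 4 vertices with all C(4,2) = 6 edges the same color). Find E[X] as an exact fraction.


Let X = Σ_S X_S over the C(6, 4) = 15 subsets S of size 4, where X_S = 1 if the K_4 on S is monochromatic.
For a fixed S, the K_4 on S has C(4, 2) = 6 edges. P[all 6 edges red] = (1/2)^6, and likewise for blue, so P[monochromatic] = 2·(1/2)^6 = 2^{1 − 6} = 1/32.
By linearity: E[X] = C(6, 4) · 2^{1 − 6} = 15 · 1/32 = 15/32.
Numerically: E[X] ≈ 0.468750.

E[X] = C(6,4)·2^(1−C(4,2)) = 15/32 ≈ 0.468750.
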